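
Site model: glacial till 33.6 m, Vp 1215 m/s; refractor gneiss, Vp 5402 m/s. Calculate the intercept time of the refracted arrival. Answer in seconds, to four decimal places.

0.0539 s

tᵢ = 2h·√(V₂²−V₁²)/(V₁V₂).
√(V₂²−V₁²) = √(5402²−1215²) = 5263.6 m/s.
tᵢ = 2·33.6·5263.6/(1215·5402) = 0.05389 s.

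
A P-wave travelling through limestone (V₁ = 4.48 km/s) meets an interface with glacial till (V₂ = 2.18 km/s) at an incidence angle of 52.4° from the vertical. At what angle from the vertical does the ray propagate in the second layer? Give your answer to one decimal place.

sin θ₁/V₁ = sin θ₂/V₂ ⇒ sin θ₂ = 2.18·sin 52.4°/4.48 = 2.18·0.7923/4.48 = 0.3855.
θ₂ = arcsin 0.3855 = 22.68° from the normal.

22.7°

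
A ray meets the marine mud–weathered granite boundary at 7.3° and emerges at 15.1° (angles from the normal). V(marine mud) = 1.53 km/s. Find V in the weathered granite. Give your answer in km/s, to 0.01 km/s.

3.14 km/s

Snell's law: sin 7.3°/V₁ = sin 15.1°/V₂.
V₂ = V₁·sin 15.1°/sin 7.3° = 1.53 × 2.0502 = 3.14 km/s.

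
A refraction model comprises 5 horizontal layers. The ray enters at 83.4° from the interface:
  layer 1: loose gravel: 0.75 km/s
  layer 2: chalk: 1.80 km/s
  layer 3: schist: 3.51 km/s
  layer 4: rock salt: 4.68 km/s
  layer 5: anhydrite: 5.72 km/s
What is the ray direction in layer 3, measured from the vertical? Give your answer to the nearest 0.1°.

From the normal: θ₁ = 90° − 83.4° = 6.6°.
Ray parameter p = sin 6.6° / 0.75 = 1.5325e-01 s/km.
sin θ_3 = p·V_3 = 1.5325e-01 × 3.51 = 0.5379.
θ_3 = 32.54° from the vertical.

32.5°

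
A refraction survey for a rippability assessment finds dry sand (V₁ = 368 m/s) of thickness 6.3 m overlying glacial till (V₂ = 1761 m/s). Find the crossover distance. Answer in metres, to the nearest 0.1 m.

15.6 m

x_cross = 2h·√((V₂+V₁)/(V₂−V₁)).
(V₂+V₁)/(V₂−V₁) = (1761+368)/(1761−368) = 1.5284; √ = 1.2363.
x_cross = 2·6.3·1.2363 = 15.58 m.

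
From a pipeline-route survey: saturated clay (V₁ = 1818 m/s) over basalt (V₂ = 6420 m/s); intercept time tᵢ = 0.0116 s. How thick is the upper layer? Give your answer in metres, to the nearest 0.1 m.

h = tᵢ·V₁·V₂ / (2·√(V₂²−V₁²)).
√(V₂²−V₁²) = √(6420² − 1818²) = 6157.2 m/s.
h = 0.0116 s × 1818 × 6420 / (2 × 6157.2) = 10.99 m.

11.0 m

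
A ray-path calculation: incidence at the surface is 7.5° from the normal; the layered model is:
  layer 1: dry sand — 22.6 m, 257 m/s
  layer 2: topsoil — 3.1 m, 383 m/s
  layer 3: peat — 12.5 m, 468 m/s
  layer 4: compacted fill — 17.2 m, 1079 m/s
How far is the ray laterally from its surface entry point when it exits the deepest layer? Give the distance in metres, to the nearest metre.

Apply Snell's law at each interface; in layer i the horizontal offset is hᵢ·tan θᵢ.
Layer 1: θ = 7.50°; offset = 22.6·tan 7.50° = 2.975 m.
Layer 2: sin θ = 383·sin 7.5°/257 = 0.1945, θ = 11.22°; offset = 3.1·tan 11.22° = 0.615 m.
Layer 3: sin θ = 468·sin 7.5°/257 = 0.2377, θ = 13.75°; offset = 12.5·tan 13.75° = 3.059 m.
Layer 4: sin θ = 1079·sin 7.5°/257 = 0.5480, θ = 33.23°; offset = 17.2·tan 33.23° = 11.268 m.
Σ offsets = 17.917 m.

18 m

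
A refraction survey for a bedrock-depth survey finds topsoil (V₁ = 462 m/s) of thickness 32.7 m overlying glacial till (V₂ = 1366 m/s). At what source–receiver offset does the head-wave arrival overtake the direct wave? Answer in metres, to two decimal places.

93.00 m

θ_c = arcsin(462/1366) = 19.77°, so cos θ_c = 0.9411 and tᵢ = 2h cos θ_c/V₁ = 0.1332 s.
At crossover x/V₁ = x/V₂ + tᵢ ⇒ x = tᵢ/(1/V₁ − 1/V₂) = 0.13322/(2.1645e-03 − 7.3206e-04) = 93.00 m.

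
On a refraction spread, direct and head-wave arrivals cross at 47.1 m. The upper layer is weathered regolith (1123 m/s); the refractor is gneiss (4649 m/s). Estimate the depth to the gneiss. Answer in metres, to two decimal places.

18.41 m

x_cross = 2h·√((V₂+V₁)/(V₂−V₁)) → h = x_cross / (2·√((V₂+V₁)/(V₂−V₁))).
√((V₂+V₁)/(V₂−V₁)) = √((4649+1123)/(4649−1123)) = 1.2794.
h = 47.1 / (2·1.2794) = 18.41 m.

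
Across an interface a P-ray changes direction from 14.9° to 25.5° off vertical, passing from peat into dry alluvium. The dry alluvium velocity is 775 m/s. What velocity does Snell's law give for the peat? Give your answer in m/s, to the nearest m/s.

463 m/s

Snell's law: sin 14.9°/V₁ = sin 25.5°/V₂.
V₁ = V₂·sin 14.9°/sin 25.5° = 775 × 0.5973 = 462.89 m/s.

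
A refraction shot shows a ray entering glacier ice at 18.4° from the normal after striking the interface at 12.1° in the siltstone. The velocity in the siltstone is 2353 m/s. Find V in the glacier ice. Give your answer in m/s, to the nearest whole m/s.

Snell's law: sin 12.1°/V₁ = sin 18.4°/V₂.
V₂ = V₁·sin 18.4°/sin 12.1° = 2353 × 1.5058 = 3543.21 m/s.

3543 m/s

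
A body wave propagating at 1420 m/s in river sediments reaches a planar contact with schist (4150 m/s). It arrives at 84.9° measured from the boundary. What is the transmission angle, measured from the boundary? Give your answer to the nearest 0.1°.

74.9°

Convert to the normal: θ₁ = 90° − 84.9° = 5.1°.
sin θ₁/V₁ = sin θ₂/V₂ ⇒ sin θ₂ = 4150·sin 5.1°/1420 = 4150·0.0889/1420 = 0.2598.
θ₂ = arcsin 0.2598 = 15.06° from the normal.
From the interface: 90° − 15.06° = 74.94°.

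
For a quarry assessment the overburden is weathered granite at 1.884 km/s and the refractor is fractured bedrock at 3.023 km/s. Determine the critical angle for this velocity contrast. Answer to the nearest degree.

Critical incidence: sin θ_c = V₁/V₂ = 1.884/3.023 = 0.6232.
θ_c = arcsin 0.6232 = 38.55°.

39°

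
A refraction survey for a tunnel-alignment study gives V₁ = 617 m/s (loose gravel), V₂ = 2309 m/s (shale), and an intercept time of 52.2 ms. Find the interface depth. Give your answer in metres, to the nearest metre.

θ_c = arcsin(617/2309) = 15.50°; cos θ_c = 0.9636.
tᵢ = 2h cos θ_c/V₁ ⇒ h = tᵢ·V₁/(2 cos θ_c) = 0.0522·617/(2·0.9636) = 16.71 m.

17 m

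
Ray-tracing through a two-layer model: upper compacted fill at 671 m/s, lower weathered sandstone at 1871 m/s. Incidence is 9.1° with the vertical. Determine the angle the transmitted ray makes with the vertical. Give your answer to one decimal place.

26.2°

sin θ₁/V₁ = sin θ₂/V₂ ⇒ sin θ₂ = 1871·sin 9.1°/671 = 1871·0.1582/671 = 0.4410.
θ₂ = arcsin 0.4410 = 26.17° from the normal.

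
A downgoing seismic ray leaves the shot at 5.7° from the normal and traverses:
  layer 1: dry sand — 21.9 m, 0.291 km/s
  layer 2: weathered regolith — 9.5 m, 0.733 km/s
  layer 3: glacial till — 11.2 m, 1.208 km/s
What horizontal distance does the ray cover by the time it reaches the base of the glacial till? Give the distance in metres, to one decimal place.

9.7 m

Apply Snell's law at each interface; in layer i the horizontal offset is hᵢ·tan θᵢ.
Layer 1: θ = 5.70°; offset = 21.9·tan 5.70° = 2.186 m.
Layer 2: sin θ = 0.733·sin 5.7°/0.291 = 0.2502, θ = 14.49°; offset = 9.5·tan 14.49° = 2.455 m.
Layer 3: sin θ = 1.208·sin 5.7°/0.291 = 0.4123, θ = 24.35°; offset = 11.2·tan 24.35° = 5.069 m.
Σ offsets = 9.709 m.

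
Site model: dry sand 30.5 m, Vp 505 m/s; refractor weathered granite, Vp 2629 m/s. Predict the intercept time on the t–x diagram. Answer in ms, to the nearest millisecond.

119 ms

tᵢ = 2h·√(V₂²−V₁²)/(V₁V₂).
√(V₂²−V₁²) = √(2629²−505²) = 2580.0 m/s.
tᵢ = 2·30.5·2580.0/(505·2629) = 0.11854 s.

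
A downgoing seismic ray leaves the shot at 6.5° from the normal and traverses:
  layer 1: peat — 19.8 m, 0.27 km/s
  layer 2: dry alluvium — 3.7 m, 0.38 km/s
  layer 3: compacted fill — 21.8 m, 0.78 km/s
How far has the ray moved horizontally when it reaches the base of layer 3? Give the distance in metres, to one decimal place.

Apply Snell's law at each interface; in layer i the horizontal offset is hᵢ·tan θᵢ.
Layer 1: θ = 6.50°; offset = 19.8·tan 6.50° = 2.256 m.
Layer 2: sin θ = 0.38·sin 6.5°/0.27 = 0.1593, θ = 9.17°; offset = 3.7·tan 9.17° = 0.597 m.
Layer 3: sin θ = 0.78·sin 6.5°/0.27 = 0.3270, θ = 19.09°; offset = 21.8·tan 19.09° = 7.544 m.
Σ offsets = 10.397 m.

10.4 m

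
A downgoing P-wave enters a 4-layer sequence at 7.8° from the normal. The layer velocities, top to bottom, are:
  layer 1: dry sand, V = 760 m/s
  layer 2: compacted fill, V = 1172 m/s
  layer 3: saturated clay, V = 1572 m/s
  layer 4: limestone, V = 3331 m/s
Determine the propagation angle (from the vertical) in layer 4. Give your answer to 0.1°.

Ray parameter p = sin 7.8° / 760 = 1.7857e-04 s/m.
sin θ_4 = p·V_4 = 1.7857e-04 × 3331 = 0.5948.
θ_4 = arcsin 0.5948 = 36.50°.

36.5°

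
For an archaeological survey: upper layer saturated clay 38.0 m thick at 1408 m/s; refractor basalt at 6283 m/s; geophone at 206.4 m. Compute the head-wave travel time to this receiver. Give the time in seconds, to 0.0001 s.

t = x/V₂ + 2h·√(V₂²−V₁²)/(V₁V₂).
√(V₂²−V₁²) = √(6283²−1408²) = 6123.2 m/s; delay term = 2·38.0·6123.2/(1408·6283) = 0.05260 s.
t = 206.4/6283 + 0.05260 = 0.08546 s.

0.0855 s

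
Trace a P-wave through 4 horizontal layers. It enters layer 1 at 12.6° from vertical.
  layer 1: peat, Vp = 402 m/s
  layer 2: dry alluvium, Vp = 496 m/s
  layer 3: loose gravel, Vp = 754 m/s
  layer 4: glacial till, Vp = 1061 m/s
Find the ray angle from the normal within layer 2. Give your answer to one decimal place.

Snell's law across each interface conserves sin θ / V, so sin θ_2 = V_2·sin θ₁/V₁.
sin θ_2 = 496 × sin 12.6° / 402 = 0.2692.
θ_2 = 15.61° from the vertical.

15.6°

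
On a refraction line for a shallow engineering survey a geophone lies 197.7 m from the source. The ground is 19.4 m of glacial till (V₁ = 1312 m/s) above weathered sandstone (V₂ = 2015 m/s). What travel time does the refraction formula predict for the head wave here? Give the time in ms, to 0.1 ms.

θ_c = arcsin(V₁/V₂) = arcsin(1312/2015) = 40.63°, cos θ_c = 0.7590.
Intercept time tᵢ = 2h cos θ_c / V₁ = 2·19.4·0.7590/1312 = 0.02245 s.
t = x/V₂ + tᵢ = 197.7/2015 + 0.02245 = 0.12056 s.

120.6 ms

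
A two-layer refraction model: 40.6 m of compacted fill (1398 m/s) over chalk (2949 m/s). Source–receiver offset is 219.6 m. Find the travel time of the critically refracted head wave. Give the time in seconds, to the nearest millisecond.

θ_c = arcsin(V₁/V₂) = arcsin(1398/2949) = 28.30°, cos θ_c = 0.8805.
Intercept time tᵢ = 2h cos θ_c / V₁ = 2·40.6·0.8805/1398 = 0.05114 s.
t = x/V₂ + tᵢ = 219.6/2949 + 0.05114 = 0.12561 s.

0.126 s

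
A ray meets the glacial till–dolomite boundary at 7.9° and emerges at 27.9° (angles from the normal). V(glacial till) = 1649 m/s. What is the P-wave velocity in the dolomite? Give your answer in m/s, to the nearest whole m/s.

5614 m/s

sin 7.9° = 0.1374; sin 27.9° = 0.4679.
V₂ = V₁·(sin θ₂/sin θ₁) = 1649·(0.4679/0.1374) = 5614.02 m/s.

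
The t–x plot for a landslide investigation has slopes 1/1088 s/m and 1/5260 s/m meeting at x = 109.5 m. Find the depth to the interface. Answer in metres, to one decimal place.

h = (x_cross/2)·√((V₂−V₁)/(V₂+V₁)).
(V₂−V₁)/(V₂+V₁) = (5260−1088)/(5260+1088) = 0.6572; √ = 0.8107.
h = (109.5/2)·0.8107 = 44.39 m.

44.4 m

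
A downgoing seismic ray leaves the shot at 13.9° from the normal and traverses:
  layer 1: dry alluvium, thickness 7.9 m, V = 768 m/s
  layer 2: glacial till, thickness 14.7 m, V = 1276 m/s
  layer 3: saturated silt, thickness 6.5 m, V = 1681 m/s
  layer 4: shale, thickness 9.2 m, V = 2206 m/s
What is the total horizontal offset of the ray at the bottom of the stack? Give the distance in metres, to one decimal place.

21.1 m

Ray parameter p = sin 13.9° / 768 m/s = 3.1280e-04 s/m.
Layer 1: θ = 13.90°; offset = 7.9·tan 13.90° = 1.955 m.
Layer 2: sin θ = p·1276 = 0.3991 → θ = 23.52°; offset = 14.7·tan 23.52° = 6.399 m.
Layer 3: sin θ = p·1681 = 0.5258 → θ = 31.72°; offset = 6.5·tan 31.72° = 4.018 m.
Layer 4: sin θ = p·2206 = 0.6900 → θ = 43.63°; offset = 9.2·tan 43.63° = 8.771 m.
Σ offsets = 21.143 m.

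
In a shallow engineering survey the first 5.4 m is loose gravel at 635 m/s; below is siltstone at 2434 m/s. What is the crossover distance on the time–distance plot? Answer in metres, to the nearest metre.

14 m

θ_c = arcsin(635/2434) = 15.12°, so cos θ_c = 0.9654 and tᵢ = 2h cos θ_c/V₁ = 0.0164 s.
At crossover x/V₁ = x/V₂ + tᵢ ⇒ x = tᵢ/(1/V₁ − 1/V₂) = 0.01642/(1.5748e-03 − 4.1085e-04) = 14.11 m.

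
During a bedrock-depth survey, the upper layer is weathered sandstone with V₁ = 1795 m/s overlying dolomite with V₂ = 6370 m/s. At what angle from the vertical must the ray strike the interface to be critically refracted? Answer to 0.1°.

At critical incidence the refracted ray runs along the interface (θ₂ = 90°), so sin θ_c = V₁/V₂.
θ_c = arcsin(1795/6370) = arcsin 0.2818 = 16.37°.

16.4°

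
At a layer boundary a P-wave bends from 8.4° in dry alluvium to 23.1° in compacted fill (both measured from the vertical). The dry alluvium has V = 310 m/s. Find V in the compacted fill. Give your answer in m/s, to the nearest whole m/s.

sin 8.4° = 0.1461; sin 23.1° = 0.3923.
V₂ = V₁·(sin θ₂/sin θ₁) = 310·(0.3923/0.1461) = 832.57 m/s.

833 m/s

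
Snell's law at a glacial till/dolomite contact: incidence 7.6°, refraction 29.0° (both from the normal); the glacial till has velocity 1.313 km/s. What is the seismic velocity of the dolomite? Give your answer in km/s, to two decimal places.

Snell's law: sin 7.6°/V₁ = sin 29.0°/V₂.
V₂ = V₁·sin 29.0°/sin 7.6° = 1.313 × 3.6657 = 4.81 km/s.

4.81 km/s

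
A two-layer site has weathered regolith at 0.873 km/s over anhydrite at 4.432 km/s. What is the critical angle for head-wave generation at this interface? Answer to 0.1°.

At critical incidence the refracted ray runs along the interface (θ₂ = 90°), so sin θ_c = V₁/V₂.
θ_c = arcsin(0.873/4.432) = arcsin 0.1970 = 11.36°.

11.4°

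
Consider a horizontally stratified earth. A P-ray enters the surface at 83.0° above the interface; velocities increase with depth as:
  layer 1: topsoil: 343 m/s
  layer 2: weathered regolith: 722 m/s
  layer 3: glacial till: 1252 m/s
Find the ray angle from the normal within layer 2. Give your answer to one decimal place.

14.9°

From the normal: θ₁ = 90° − 83.0° = 7.0°.
Snell's law across each interface conserves sin θ / V, so sin θ_2 = V_2·sin θ₁/V₁.
sin θ_2 = 722 × sin 7.0° / 343 = 0.2565.
θ_2 = arcsin 0.2565 = 14.86°.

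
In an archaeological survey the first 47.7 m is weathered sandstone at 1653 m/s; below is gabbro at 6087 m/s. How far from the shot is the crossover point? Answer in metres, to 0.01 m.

θ_c = arcsin(1653/6087) = 15.76°, so cos θ_c = 0.9624 and tᵢ = 2h cos θ_c/V₁ = 0.0555 s.
At crossover x/V₁ = x/V₂ + tᵢ ⇒ x = tᵢ/(1/V₁ − 1/V₂) = 0.05554/(6.0496e-04 − 1.6428e-04) = 126.04 m.

126.04 m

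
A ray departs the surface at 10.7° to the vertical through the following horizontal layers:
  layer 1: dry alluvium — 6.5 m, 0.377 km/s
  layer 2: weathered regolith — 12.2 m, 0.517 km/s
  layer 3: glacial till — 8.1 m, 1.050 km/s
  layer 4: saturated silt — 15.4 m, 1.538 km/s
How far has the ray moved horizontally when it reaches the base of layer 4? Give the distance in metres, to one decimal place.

27.2 m

Apply Snell's law at each interface; in layer i the horizontal offset is hᵢ·tan θᵢ.
Layer 1: θ = 10.70°; offset = 6.5·tan 10.70° = 1.228 m.
Layer 2: sin θ = 0.517·sin 10.7°/0.377 = 0.2546, θ = 14.75°; offset = 12.2·tan 14.75° = 3.212 m.
Layer 3: sin θ = 1.050·sin 10.7°/0.377 = 0.5171, θ = 31.14°; offset = 8.1·tan 31.14° = 4.894 m.
Layer 4: sin θ = 1.538·sin 10.7°/0.377 = 0.7574, θ = 49.24°; offset = 15.4·tan 49.24° = 17.866 m.
Summing the layer offsets gives 27.200 m.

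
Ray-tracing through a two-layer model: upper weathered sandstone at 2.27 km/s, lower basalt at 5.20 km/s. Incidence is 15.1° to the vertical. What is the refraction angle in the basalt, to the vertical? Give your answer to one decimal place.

36.6°

Snell's law: sin θ₂ = (V₂/V₁)·sin θ₁ = (5.20/2.27)·sin 15.1° = 0.5968.
θ₂ = sin⁻¹(0.5968) = 36.64° (from vertical).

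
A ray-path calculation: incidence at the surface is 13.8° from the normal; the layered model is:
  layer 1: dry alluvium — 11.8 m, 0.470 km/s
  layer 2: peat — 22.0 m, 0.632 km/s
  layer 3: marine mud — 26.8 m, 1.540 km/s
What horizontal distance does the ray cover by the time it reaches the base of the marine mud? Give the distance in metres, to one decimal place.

43.9 m

Ray parameter p = sin 13.8° / 0.470 km/s = 5.0752e-01 s/km.
Layer 1: θ = 13.80°; offset = 11.8·tan 13.80° = 2.898 m.
Layer 2: sin θ = p·0.632 = 0.3208 → θ = 18.71°; offset = 22.0·tan 18.71° = 7.450 m.
Layer 3: sin θ = p·1.540 = 0.7816 → θ = 51.41°; offset = 26.8·tan 51.41° = 33.578 m.
Total horizontal offset = 43.927 m.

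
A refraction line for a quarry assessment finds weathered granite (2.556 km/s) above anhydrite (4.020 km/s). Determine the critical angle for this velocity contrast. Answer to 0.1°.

Critical incidence: sin θ_c = V₁/V₂ = 2.556/4.020 = 0.6358.
θ_c = arcsin 0.6358 = 39.48°.

39.5°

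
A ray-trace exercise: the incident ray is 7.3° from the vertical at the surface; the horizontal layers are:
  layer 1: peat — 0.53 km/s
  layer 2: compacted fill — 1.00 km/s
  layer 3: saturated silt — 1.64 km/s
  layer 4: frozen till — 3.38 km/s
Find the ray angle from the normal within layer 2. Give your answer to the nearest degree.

14°

Ray parameter p = sin 7.3° / 0.53 = 2.3974e-01 s/km.
sin θ_2 = p·V_2 = 2.3974e-01 × 1.00 = 0.2397.
θ_2 = 13.87° from the vertical.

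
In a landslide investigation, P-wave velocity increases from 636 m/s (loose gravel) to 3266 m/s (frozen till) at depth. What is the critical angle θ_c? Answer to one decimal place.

At critical incidence the refracted ray runs along the interface (θ₂ = 90°), so sin θ_c = V₁/V₂.
θ_c = arcsin(636/3266) = arcsin 0.1947 = 11.23°.

11.2°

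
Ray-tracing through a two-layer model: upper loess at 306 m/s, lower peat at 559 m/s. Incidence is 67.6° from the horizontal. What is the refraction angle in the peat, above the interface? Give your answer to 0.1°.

45.9°

Angle from the normal: 90° − 67.6° = 22.4°.
Snell's law: sin θ₂ = (V₂/V₁)·sin θ₁ = (559/306)·sin 22.4° = 0.6961.
θ₂ = sin⁻¹(0.6961) = 44.12° (from vertical).
From the interface: 90° − 44.12° = 45.88°.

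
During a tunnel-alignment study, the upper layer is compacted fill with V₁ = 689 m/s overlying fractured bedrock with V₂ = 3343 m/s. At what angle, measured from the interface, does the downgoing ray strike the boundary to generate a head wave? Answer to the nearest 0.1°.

Critical incidence: sin θ_c = V₁/V₂ = 689/3343 = 0.2061.
θ_c = arcsin 0.2061 = 11.89°.
Measured from the interface: 90° − 11.89° = 78.11°.

78.1°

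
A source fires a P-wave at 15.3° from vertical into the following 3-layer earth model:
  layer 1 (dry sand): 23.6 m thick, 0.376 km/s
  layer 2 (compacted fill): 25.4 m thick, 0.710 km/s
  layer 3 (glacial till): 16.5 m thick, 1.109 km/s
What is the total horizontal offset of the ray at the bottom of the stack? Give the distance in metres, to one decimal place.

Apply Snell's law at each interface; in layer i the horizontal offset is hᵢ·tan θᵢ.
Layer 1: θ = 15.30°; offset = 23.6·tan 15.30° = 6.456 m.
Layer 2: sin θ = 0.710·sin 15.3°/0.376 = 0.4983, θ = 29.89°; offset = 25.4·tan 29.89° = 14.597 m.
Layer 3: sin θ = 1.109·sin 15.3°/0.376 = 0.7783, θ = 51.10°; offset = 16.5·tan 51.10° = 20.451 m.
Summing the layer offsets gives 41.505 m.

41.5 m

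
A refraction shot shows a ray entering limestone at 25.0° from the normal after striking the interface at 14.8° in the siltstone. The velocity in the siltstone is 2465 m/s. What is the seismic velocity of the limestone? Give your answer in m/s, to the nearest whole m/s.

sin 14.8° = 0.2554; sin 25.0° = 0.4226.
V₂ = V₁·(sin θ₂/sin θ₁) = 2465·(0.4226/0.2554) = 4078.18 m/s.

4078 m/s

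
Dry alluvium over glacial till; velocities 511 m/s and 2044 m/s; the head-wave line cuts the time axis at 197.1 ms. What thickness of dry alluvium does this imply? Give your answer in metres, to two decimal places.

h = tᵢ·V₁·V₂ / (2·√(V₂²−V₁²)).
√(V₂²−V₁²) = √(2044² − 511²) = 1979.1 m/s.
h = 0.1971 s × 511 × 2044 / (2 × 1979.1) = 52.01 m.

52.01 m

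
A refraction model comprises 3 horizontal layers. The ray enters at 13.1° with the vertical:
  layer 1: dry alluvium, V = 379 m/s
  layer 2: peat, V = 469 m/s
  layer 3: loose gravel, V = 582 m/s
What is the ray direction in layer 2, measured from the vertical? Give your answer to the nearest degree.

16°

Ray parameter p = sin 13.1° / 379 = 5.9802e-04 s/m.
sin θ_2 = p·V_2 = 5.9802e-04 × 469 = 0.2805.
θ_2 = arcsin 0.2805 = 16.29°.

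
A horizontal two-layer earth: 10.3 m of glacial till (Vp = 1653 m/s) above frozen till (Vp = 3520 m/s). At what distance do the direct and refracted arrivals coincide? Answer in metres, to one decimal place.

34.3 m

x_cross = 2h·√((V₂+V₁)/(V₂−V₁)).
(V₂+V₁)/(V₂−V₁) = (3520+1653)/(3520−1653) = 2.7708; √ = 1.6646.
x_cross = 2·10.3·1.6646 = 34.29 m.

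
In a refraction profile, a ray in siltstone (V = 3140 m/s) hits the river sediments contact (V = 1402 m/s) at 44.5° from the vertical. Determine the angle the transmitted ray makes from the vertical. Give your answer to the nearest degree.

18°

sin θ₁/V₁ = sin θ₂/V₂ ⇒ sin θ₂ = 1402·sin 44.5°/3140 = 1402·0.7009/3140 = 0.3130.
θ₂ = arcsin 0.3130 = 18.24° from the normal.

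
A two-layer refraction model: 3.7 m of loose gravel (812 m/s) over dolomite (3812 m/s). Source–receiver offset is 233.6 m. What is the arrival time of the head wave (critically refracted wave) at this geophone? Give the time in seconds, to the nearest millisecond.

0.070 s

t = x/V₂ + 2h·√(V₂²−V₁²)/(V₁V₂).
√(V₂²−V₁²) = √(3812²−812²) = 3724.5 m/s; delay term = 2·3.7·3724.5/(812·3812) = 0.00890 s.
t = 233.6/3812 + 0.00890 = 0.07018 s.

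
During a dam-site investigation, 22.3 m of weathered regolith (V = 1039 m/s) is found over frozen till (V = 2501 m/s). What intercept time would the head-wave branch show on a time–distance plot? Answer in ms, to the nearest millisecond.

39 ms

tᵢ = 2h·√(V₂²−V₁²)/(V₁V₂).
√(V₂²−V₁²) = √(2501²−1039²) = 2275.0 m/s.
tᵢ = 2·22.3·2275.0/(1039·2501) = 0.03905 s.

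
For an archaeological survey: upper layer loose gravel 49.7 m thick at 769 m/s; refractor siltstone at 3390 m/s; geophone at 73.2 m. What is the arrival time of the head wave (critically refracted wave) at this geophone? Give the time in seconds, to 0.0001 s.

θ_c = arcsin(V₁/V₂) = arcsin(769/3390) = 13.11°, cos θ_c = 0.9739.
Intercept time tᵢ = 2h cos θ_c / V₁ = 2·49.7·0.9739/769 = 0.12589 s.
t = x/V₂ + tᵢ = 73.2/3390 + 0.12589 = 0.14748 s.

0.1475 s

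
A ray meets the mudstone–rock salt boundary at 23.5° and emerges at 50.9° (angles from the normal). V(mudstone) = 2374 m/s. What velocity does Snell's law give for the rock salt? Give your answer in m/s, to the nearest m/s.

Snell's law: sin 23.5°/V₁ = sin 50.9°/V₂.
V₂ = V₁·sin 50.9°/sin 23.5° = 2374 × 1.9462 = 4620.28 m/s.

4620 m/s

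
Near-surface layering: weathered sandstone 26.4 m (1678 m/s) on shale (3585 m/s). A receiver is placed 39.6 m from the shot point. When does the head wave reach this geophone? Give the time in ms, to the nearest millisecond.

θ_c = arcsin(V₁/V₂) = arcsin(1678/3585) = 27.91°, cos θ_c = 0.8837.
Intercept time tᵢ = 2h cos θ_c / V₁ = 2·26.4·0.8837/1678 = 0.02781 s.
t = x/V₂ + tᵢ = 39.6/3585 + 0.02781 = 0.03885 s.

39 ms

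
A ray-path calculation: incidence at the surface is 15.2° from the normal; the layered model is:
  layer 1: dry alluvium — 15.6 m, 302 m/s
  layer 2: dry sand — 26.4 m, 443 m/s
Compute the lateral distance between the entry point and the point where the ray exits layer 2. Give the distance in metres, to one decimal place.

15.2 m

Ray parameter p = sin 15.2° / 302 m/s = 8.6818e-04 s/m.
Layer 1: θ = 15.20°; offset = 15.6·tan 15.20° = 4.238 m.
Layer 2: sin θ = p·443 = 0.3846 → θ = 22.62°; offset = 26.4·tan 22.62° = 11.000 m.
Σ offsets = 15.238 m.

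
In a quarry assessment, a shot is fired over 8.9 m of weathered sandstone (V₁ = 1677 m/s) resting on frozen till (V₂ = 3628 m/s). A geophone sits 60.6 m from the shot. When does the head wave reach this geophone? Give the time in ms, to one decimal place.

26.1 ms

θ_c = arcsin(V₁/V₂) = arcsin(1677/3628) = 27.53°, cos θ_c = 0.8868.
Intercept time tᵢ = 2h cos θ_c / V₁ = 2·8.9·0.8868/1677 = 0.00941 s.
t = x/V₂ + tᵢ = 60.6/3628 + 0.00941 = 0.02612 s.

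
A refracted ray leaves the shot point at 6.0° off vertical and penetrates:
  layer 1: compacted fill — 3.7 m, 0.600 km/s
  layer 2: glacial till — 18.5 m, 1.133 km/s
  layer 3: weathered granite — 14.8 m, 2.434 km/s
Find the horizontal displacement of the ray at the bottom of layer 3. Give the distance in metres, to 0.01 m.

11.04 m

Apply Snell's law at each interface; in layer i the horizontal offset is hᵢ·tan θᵢ.
Layer 1: θ = 6.00°; offset = 3.7·tan 6.00° = 0.3889 m.
Layer 2: sin θ = 1.133·sin 6.0°/0.600 = 0.1974, θ = 11.38°; offset = 18.5·tan 11.38° = 3.7249 m.
Layer 3: sin θ = 2.434·sin 6.0°/0.600 = 0.4240, θ = 25.09°; offset = 14.8·tan 25.09° = 6.9296 m.
Total horizontal offset = 11.0434 m.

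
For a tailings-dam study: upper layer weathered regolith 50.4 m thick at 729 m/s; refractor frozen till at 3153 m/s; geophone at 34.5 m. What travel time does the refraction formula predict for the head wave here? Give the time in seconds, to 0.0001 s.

0.1455 s

θ_c = arcsin(V₁/V₂) = arcsin(729/3153) = 13.37°, cos θ_c = 0.9729.
Intercept time tᵢ = 2h cos θ_c / V₁ = 2·50.4·0.9729/729 = 0.13453 s.
t = x/V₂ + tᵢ = 34.5/3153 + 0.13453 = 0.14547 s.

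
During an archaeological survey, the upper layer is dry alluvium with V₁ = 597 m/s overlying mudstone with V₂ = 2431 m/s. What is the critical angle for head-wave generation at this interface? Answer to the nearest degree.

14°

Critical incidence: sin θ_c = V₁/V₂ = 597/2431 = 0.2456.
θ_c = arcsin 0.2456 = 14.22°.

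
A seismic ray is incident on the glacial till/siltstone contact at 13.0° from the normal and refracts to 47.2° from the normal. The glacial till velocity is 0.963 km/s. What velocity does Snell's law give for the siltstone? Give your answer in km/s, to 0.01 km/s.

Snell's law: sin 13.0°/V₁ = sin 47.2°/V₂.
V₂ = V₁·sin 47.2°/sin 13.0° = 0.963 × 3.2617 = 3.14 km/s.

3.14 km/s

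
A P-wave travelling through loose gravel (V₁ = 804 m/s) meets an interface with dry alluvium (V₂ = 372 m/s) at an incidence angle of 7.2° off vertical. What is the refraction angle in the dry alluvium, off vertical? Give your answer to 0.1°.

3.3°

Snell's law: sin θ₂ = (V₂/V₁)·sin θ₁ = (372/804)·sin 7.2° = 0.0580.
θ₂ = arcsin 0.0580 = 3.32° from the normal.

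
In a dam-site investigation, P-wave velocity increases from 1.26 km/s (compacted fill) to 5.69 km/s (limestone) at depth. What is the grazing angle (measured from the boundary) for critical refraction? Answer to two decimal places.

77.21°

At critical incidence the refracted ray runs along the interface (θ₂ = 90°), so sin θ_c = V₁/V₂.
θ_c = arcsin(1.26/5.69) = arcsin 0.2214 = 12.79°.
Measured from the interface: 90° − 12.79° = 77.21°.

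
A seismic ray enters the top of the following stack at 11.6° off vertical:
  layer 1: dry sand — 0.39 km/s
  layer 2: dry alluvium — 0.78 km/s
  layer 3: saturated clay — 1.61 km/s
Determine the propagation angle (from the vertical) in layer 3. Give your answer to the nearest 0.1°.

Ray parameter p = sin 11.6° / 0.39 = 5.1558e-01 s/km.
sin θ_3 = p·V_3 = 5.1558e-01 × 1.61 = 0.8301.
θ_3 = 56.11° from the vertical.

56.1°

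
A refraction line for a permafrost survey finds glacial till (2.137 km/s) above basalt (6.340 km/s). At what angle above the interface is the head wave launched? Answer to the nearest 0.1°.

Critical incidence: sin θ_c = V₁/V₂ = 2.137/6.340 = 0.3371.
θ_c = arcsin 0.3371 = 19.70°.
Measured from the interface: 90° − 19.70° = 70.30°.

70.3°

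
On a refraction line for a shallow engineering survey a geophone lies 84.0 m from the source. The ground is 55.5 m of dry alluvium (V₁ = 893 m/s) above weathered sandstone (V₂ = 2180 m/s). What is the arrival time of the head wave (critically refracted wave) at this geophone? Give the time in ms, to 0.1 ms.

151.9 ms

θ_c = arcsin(V₁/V₂) = arcsin(893/2180) = 24.18°, cos θ_c = 0.9123.
Intercept time tᵢ = 2h cos θ_c / V₁ = 2·55.5·0.9123/893 = 0.11339 s.
t = x/V₂ + tᵢ = 84.0/2180 + 0.11339 = 0.15192 s.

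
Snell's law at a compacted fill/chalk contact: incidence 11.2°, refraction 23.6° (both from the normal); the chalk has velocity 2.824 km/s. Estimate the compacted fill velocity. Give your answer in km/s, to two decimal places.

1.37 km/s

sin 11.2° = 0.1942; sin 23.6° = 0.4003.
V₁ = V₂·(sin θ₁/sin θ₂) = 2.824·(0.1942/0.4003) = 1.37 km/s.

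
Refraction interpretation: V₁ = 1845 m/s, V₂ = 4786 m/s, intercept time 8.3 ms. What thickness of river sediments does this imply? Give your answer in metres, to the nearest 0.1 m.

θ_c = arcsin(1845/4786) = 22.67°; cos θ_c = 0.9227.
tᵢ = 2h cos θ_c/V₁ ⇒ h = tᵢ·V₁/(2 cos θ_c) = 0.0083·1845/(2·0.9227) = 8.30 m.

8.3 m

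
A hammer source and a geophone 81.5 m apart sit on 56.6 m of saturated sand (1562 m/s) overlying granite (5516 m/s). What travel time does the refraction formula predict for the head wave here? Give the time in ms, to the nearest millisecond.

t = x/V₂ + 2h·√(V₂²−V₁²)/(V₁V₂).
√(V₂²−V₁²) = √(5516²−1562²) = 5290.2 m/s; delay term = 2·56.6·5290.2/(1562·5516) = 0.06950 s.
t = 81.5/5516 + 0.06950 = 0.08428 s.

84 ms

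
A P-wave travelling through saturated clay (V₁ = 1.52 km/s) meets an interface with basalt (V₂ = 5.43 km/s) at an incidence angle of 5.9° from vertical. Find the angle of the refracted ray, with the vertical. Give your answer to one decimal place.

21.5°

Snell's law: sin θ₂ = (V₂/V₁)·sin θ₁ = (5.43/1.52)·sin 5.9° = 0.3672.
θ₂ = arcsin 0.3672 = 21.54° from the normal.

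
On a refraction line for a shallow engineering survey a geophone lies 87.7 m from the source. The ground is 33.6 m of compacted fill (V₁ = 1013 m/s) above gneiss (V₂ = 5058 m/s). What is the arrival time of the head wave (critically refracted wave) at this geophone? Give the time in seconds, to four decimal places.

0.0823 s

θ_c = arcsin(V₁/V₂) = arcsin(1013/5058) = 11.55°, cos θ_c = 0.9797.
Intercept time tᵢ = 2h cos θ_c / V₁ = 2·33.6·0.9797/1013 = 0.06499 s.
t = x/V₂ + tᵢ = 87.7/5058 + 0.06499 = 0.08233 s.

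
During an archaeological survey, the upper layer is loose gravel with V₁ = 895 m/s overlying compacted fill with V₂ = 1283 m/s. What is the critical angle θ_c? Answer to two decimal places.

44.23°

Critical incidence: sin θ_c = V₁/V₂ = 895/1283 = 0.6976.
θ_c = arcsin 0.6976 = 44.23°.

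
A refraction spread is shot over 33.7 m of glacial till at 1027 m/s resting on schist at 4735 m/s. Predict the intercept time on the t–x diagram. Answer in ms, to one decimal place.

tᵢ = 2h·√(V₂²−V₁²)/(V₁V₂).
√(V₂²−V₁²) = √(4735²−1027²) = 4622.3 m/s.
tᵢ = 2·33.7·4622.3/(1027·4735) = 0.06407 s.

64.1 ms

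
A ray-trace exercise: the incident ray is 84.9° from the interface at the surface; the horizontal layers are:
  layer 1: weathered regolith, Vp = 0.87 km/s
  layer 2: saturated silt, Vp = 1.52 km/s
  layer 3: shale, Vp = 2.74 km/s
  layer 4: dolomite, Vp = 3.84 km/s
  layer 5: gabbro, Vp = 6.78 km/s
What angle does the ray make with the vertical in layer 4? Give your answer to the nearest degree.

From the normal: θ₁ = 90° − 84.9° = 5.1°.
Ray parameter p = sin 5.1° / 0.87 = 1.0218e-01 s/km.
sin θ_4 = p·V_4 = 1.0218e-01 × 3.84 = 0.3924.
θ_4 = 23.10° from the vertical.

23°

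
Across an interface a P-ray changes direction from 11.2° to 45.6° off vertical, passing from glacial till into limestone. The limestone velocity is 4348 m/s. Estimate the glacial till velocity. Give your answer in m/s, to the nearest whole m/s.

1182 m/s

Snell's law: sin 11.2°/V₁ = sin 45.6°/V₂.
V₁ = V₂·sin 11.2°/sin 45.6° = 4348 × 0.2719 = 1182.03 m/s.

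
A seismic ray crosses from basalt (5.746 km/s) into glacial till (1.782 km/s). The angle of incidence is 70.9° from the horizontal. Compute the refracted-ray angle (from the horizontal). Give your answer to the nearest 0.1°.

Angle from the normal: 90° − 70.9° = 19.1°.
Snell's law: sin θ₂ = (V₂/V₁)·sin θ₁ = (1.782/5.746)·sin 19.1° = 0.1015.
θ₂ = sin⁻¹(0.1015) = 5.82° (from vertical).
From the interface: 90° − 5.82° = 84.18°.

84.2°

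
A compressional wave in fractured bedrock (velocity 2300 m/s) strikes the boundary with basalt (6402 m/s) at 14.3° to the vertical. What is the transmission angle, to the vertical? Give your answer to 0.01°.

sin θ₁/V₁ = sin θ₂/V₂ ⇒ sin θ₂ = 6402·sin 14.3°/2300 = 6402·0.2470/2300 = 0.6875.
θ₂ = arcsin 0.6875 = 43.43° from the normal.

43.43°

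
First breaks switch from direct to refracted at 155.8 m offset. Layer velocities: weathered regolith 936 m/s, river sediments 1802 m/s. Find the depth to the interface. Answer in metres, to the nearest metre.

44 m

h = (x_cross/2)·√((V₂−V₁)/(V₂+V₁)).
(V₂−V₁)/(V₂+V₁) = (1802−936)/(1802+936) = 0.3163; √ = 0.5624.
h = (155.8/2)·0.5624 = 43.81 m.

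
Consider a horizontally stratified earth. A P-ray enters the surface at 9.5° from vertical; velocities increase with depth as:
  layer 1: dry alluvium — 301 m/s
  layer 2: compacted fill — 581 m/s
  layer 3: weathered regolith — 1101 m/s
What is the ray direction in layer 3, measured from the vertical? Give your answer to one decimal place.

Ray parameter p = sin 9.5° / 301 = 5.4833e-04 s/m.
sin θ_3 = p·V_3 = 5.4833e-04 × 1101 = 0.6037.
θ_3 = 37.14° from the vertical.

37.1°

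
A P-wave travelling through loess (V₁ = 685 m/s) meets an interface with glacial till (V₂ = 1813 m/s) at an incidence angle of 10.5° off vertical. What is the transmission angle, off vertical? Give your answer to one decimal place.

Snell's law: sin θ₂ = (V₂/V₁)·sin θ₁ = (1813/685)·sin 10.5° = 0.4823.
θ₂ = sin⁻¹(0.4823) = 28.84° (from vertical).

28.8°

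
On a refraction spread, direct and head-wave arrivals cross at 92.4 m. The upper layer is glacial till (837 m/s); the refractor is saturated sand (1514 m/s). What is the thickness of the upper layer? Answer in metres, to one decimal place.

24.8 m

h = (x_cross/2)·√((V₂−V₁)/(V₂+V₁)).
(V₂−V₁)/(V₂+V₁) = (1514−837)/(1514+837) = 0.2880; √ = 0.5366.
h = (92.4/2)·0.5366 = 24.79 m.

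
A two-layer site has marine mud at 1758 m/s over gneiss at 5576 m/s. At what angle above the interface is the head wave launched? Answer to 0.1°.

71.6°

Critical incidence: sin θ_c = V₁/V₂ = 1758/5576 = 0.3153.
θ_c = arcsin 0.3153 = 18.38°.
Measured from the interface: 90° − 18.38° = 71.62°.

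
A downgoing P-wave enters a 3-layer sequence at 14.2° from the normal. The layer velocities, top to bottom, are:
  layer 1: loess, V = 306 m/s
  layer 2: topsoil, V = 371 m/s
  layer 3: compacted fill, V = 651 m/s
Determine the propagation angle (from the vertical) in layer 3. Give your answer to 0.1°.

Snell's law across each interface conserves sin θ / V, so sin θ_3 = V_3·sin θ₁/V₁.
sin θ_3 = 651 × sin 14.2° / 306 = 0.5219.
θ_3 = arcsin 0.5219 = 31.46°.

31.5°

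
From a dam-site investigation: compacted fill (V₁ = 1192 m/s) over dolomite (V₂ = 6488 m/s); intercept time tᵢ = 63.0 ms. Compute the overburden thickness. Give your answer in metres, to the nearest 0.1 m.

θ_c = arcsin(1192/6488) = 10.59°; cos θ_c = 0.9830.
tᵢ = 2h cos θ_c/V₁ ⇒ h = tᵢ·V₁/(2 cos θ_c) = 0.063·1192/(2·0.9830) = 38.20 m.

38.2 m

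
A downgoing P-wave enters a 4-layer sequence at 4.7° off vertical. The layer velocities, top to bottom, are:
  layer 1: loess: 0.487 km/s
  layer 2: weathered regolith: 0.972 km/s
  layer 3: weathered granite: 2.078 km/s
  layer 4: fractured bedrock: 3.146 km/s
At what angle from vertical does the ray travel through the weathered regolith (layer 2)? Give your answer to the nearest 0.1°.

Ray parameter p = sin 4.7° / 0.487 = 1.6825e-01 s/km.
sin θ_2 = p·V_2 = 1.6825e-01 × 0.972 = 0.1635.
θ_2 = 9.41° from the vertical.

9.4°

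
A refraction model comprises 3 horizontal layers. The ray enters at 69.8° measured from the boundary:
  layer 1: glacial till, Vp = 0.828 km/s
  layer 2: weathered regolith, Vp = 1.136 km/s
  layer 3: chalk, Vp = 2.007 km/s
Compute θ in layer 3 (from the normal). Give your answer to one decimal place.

56.8°

From the normal: θ₁ = 90° − 69.8° = 20.2°.
Ray parameter p = sin 20.2° / 0.828 = 4.1703e-01 s/km.
sin θ_3 = p·V_3 = 4.1703e-01 × 2.007 = 0.8370.
θ_3 = 56.82° from the vertical.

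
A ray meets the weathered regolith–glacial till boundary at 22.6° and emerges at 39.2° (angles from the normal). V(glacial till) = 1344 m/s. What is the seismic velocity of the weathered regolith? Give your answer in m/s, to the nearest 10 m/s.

Snell's law: sin 22.6°/V₁ = sin 39.2°/V₂.
V₁ = V₂·sin 22.6°/sin 39.2° = 1344 × 0.6080 = 817.20 m/s.

820 m/s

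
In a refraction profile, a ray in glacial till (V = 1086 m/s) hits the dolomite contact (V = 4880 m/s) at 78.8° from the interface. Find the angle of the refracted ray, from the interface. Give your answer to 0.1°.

Convert to the normal: θ₁ = 90° − 78.8° = 11.2°.
sin θ₁/V₁ = sin θ₂/V₂ ⇒ sin θ₂ = 4880·sin 11.2°/1086 = 4880·0.1942/1086 = 0.8728.
θ₂ = arcsin 0.8728 = 60.79° from the normal.
From the interface: 90° − 60.79° = 29.21°.

29.2°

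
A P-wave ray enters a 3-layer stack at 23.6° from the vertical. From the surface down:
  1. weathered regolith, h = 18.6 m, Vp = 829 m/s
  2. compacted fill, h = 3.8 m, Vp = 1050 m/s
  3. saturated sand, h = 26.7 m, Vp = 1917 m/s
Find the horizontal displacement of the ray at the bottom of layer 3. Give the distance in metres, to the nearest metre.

Ray parameter p = sin 23.6° / 829 m/s = 4.8293e-04 s/m.
Layer 1: θ = 23.60°; offset = 18.6·tan 23.60° = 8.126 m.
Layer 2: sin θ = p·1050 = 0.5071 → θ = 30.47°; offset = 3.8·tan 30.47° = 2.236 m.
Layer 3: sin θ = p·1917 = 0.9258 → θ = 67.79°; offset = 26.7·tan 67.79° = 65.380 m.
Total horizontal offset = 75.742 m.

76 m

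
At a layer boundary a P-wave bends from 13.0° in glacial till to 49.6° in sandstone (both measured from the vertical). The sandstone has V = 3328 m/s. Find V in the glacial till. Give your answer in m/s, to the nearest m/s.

983 m/s

sin 13.0° = 0.2250; sin 49.6° = 0.7615.
V₁ = V₂·(sin θ₁/sin θ₂) = 3328·(0.2250/0.7615) = 983.06 m/s.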